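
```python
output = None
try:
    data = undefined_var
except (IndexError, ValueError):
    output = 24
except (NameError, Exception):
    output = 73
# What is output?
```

Step-by-step execution trace:
1. `data = undefined_var` raises NameError.
2. `except (IndexError, ValueError)` does not match NameError; skipped.
3. `except (NameError, Exception)` matches (NameError is in the tuple) → output = 73.
Result: 73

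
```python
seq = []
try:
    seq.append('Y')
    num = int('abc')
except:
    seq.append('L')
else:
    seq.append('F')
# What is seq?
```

Step-by-step execution trace:
1. try: `seq.append('Y')` → seq = ['Y'].
2. `num = int('abc')` raises ValueError.
3. bare `except` matches → `seq.append('L')` → seq = ['Y', 'L'].
4. `else` is skipped (an exception was raised).
Result: ['Y', 'L']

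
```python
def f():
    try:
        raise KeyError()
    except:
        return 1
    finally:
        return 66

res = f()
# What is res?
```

Step-by-step execution trace:
1. `f()` enters try: `raise KeyError()` raises KeyError.
2. bare `except` matches → `return 1` sets pending return value 1.
3. Before returning, `finally: return 66` runs and overrides the pending return.
4. f() returns 66 → res = 66.
Result: 66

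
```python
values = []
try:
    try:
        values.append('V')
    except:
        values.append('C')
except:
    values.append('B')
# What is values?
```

Step-by-step execution trace:
1. Inner try: `values.append('V')` → values = ['V']. No exception raised.
2. Inner `except` is skipped.
3. Inner try completes normally; outer `except` is skipped.
Result: ['V']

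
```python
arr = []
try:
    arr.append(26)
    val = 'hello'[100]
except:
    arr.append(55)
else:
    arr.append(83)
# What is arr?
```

Step-by-step execution trace:
1. try: `arr.append(26)` → arr = [26].
2. `val = 'hello'[100]` raises IndexError.
3. bare `except` matches → `arr.append(55)` → arr = [26, 55].
4. `else` is skipped (an exception was raised).
Result: [26, 55]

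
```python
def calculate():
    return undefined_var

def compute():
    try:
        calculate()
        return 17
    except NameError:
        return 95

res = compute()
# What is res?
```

Step-by-step execution trace:
1. `compute()` calls `calculate()`.
2. `calculate()` evaluates `undefined_var`, which raises NameError; it propagates to the caller.
3. `return 17` is not reached.
4. `except NameError` in compute matches → returns 95.
5. res = 95.
Result: 95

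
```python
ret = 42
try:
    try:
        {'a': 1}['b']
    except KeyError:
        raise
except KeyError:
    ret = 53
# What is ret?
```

Step-by-step execution trace:
1. Inner try: `{'a': 1}['b']` raises KeyError.
2. Inner `except KeyError` matches; bare `raise` re-raises the same KeyError.
3. Outer `except KeyError` matches → ret = 53.
Result: 53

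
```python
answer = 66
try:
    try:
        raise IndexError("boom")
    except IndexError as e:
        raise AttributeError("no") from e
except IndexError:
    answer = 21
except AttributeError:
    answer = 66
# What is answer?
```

Step-by-step execution trace:
1. Inner try raises IndexError; inner `except IndexError as e` catches it.
2. `raise AttributeError(...) from e` raises AttributeError (IndexError is attached as __cause__, but only AttributeError is active).
3. Outer `except IndexError` does not match AttributeError; skipped.
4. Outer `except AttributeError` matches → answer = 66.
Result: 66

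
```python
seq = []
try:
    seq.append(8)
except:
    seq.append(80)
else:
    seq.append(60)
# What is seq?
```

Step-by-step execution trace:
1. try: `seq.append(8)` → seq = [8]. No exception raised.
2. `except` is skipped.
3. `else` runs (try completed without exception): `seq.append(60)` → seq = [8, 60].
Result: [8, 60]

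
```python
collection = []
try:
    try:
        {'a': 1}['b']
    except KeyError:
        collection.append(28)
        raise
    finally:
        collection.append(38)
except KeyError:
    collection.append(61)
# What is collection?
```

Step-by-step execution trace:
1. Inner try: `{'a': 1}['b']` raises KeyError.
2. Inner `except KeyError` matches → `collection.append(28)` → collection = [28].
3. bare `raise` re-raises KeyError.
4. Inner `finally` runs during unwinding: `collection.append(38)` → collection = [28, 38].
5. Outer `except KeyError` matches → `collection.append(61)` → collection = [28, 38, 61].
Result: [28, 38, 61]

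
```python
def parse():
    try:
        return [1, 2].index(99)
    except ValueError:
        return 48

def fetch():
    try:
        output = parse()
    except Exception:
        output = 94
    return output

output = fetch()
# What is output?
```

Step-by-step execution trace:
1. `fetch()` calls `parse()`.
2. In parse: `[1, 2].index(99)` raises ValueError; `except ValueError` catches it → returns 48.
3. In fetch: `output = parse()` → output = 48. No exception reaches fetch.
4. `except Exception` is skipped; fetch returns 48.
5. output = 48.
Result: 48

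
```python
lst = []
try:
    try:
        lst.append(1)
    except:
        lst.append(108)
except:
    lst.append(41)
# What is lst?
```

Step-by-step execution trace:
1. Inner try: `lst.append(1)` → lst = [1]. No exception raised.
2. Inner `except` is skipped.
3. Inner try completes normally; outer `except` is skipped.
Result: [1]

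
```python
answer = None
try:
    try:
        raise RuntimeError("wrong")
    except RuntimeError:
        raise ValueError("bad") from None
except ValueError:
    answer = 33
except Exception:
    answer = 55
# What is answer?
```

Step-by-step execution trace:
1. Inner try raises RuntimeError; inner `except RuntimeError` catches it.
2. `raise ValueError(...) from None` raises ValueError (from None suppresses __context__, but the active exception is still ValueError).
3. Outer `except ValueError` matches → answer = 33.
4. `except Exception` is not reached.
Result: 33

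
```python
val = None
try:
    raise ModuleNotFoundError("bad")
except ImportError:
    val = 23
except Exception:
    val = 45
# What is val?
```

Step-by-step execution trace:
1. `raise ModuleNotFoundError(...)` raises ModuleNotFoundError.
2. `except ImportError` matches (ModuleNotFoundError is a subclass of ImportError) → val = 23.
3. `except Exception` is not reached.
Result: 23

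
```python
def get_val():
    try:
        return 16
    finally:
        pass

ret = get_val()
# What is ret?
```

Step-by-step execution trace:
1. `get_val()` enters try: `return 16` sets pending return value 16.
2. Before returning, `finally: pass` runs (no effect).
3. get_val() returns 16 → ret = 16.
Result: 16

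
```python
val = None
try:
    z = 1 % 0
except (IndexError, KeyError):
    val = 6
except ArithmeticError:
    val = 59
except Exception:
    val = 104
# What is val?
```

Step-by-step execution trace:
1. `z = 1 % 0` raises ZeroDivisionError.
2. `except (IndexError, KeyError)` does not match ZeroDivisionError; skipped.
3. `except ArithmeticError` matches (ZeroDivisionError is a subclass of ArithmeticError) → val = 59.
4. `except Exception` is not reached.
Result: 59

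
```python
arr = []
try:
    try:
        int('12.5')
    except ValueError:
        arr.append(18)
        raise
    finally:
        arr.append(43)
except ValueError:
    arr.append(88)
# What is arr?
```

Step-by-step execution trace:
1. Inner try: `int('12.5')` raises ValueError.
2. Inner `except ValueError` matches → `arr.append(18)` → arr = [18].
3. bare `raise` re-raises ValueError.
4. Inner `finally` runs during unwinding: `arr.append(43)` → arr = [18, 43].
5. Outer `except ValueError` matches → `arr.append(88)` → arr = [18, 43, 88].
Result: [18, 43, 88]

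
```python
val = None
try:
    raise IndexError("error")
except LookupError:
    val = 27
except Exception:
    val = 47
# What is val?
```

Step-by-step execution trace:
1. `raise IndexError(...)` raises IndexError.
2. `except LookupError` matches (IndexError is a subclass of LookupError) → val = 27.
3. `except Exception` is not reached.
Result: 27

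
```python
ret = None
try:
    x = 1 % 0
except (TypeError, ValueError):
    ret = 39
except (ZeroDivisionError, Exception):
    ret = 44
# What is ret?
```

Step-by-step execution trace:
1. `x = 1 % 0` raises ZeroDivisionError.
2. `except (TypeError, ValueError)` does not match ZeroDivisionError; skipped.
3. `except (ZeroDivisionError, Exception)` matches (ZeroDivisionError is in the tuple) → ret = 44.
Result: 44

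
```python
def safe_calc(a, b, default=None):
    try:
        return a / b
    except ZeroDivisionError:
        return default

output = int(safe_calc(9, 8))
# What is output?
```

Step-by-step execution trace:
1. `safe_calc(9, 8)` enters try: `return 9 / 8` → returns 1.125. No exception raised.
2. `except ZeroDivisionError` is skipped.
3. `int(1.125)` → 1 → output = 1.
Result: 1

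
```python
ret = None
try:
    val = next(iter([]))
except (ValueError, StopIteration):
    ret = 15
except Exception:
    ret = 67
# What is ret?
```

Step-by-step execution trace:
1. `val = next(iter([]))` raises StopIteration.
2. `except (ValueError, StopIteration)` matches (StopIteration is in the tuple) → ret = 15.
3. `except Exception` is not reached.
Result: 15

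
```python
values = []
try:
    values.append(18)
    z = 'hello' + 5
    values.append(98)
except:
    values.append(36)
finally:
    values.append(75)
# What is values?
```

Step-by-step execution trace:
1. try: `values.append(18)` → values = [18].
2. `z = 'hello' + 5` raises TypeError; `values.append(98)` is not reached.
3. bare `except` matches → `values.append(36)` → values = [18, 36].
4. finally always runs: `values.append(75)` → values = [18, 36, 75].
Result: [18, 36, 75]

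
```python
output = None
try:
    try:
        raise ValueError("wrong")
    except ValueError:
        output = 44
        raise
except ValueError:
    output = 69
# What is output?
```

Step-by-step execution trace:
1. Inner try: `raise ValueError("wrong")` raises ValueError.
2. Inner `except ValueError` matches → output = 44.
3. bare `raise` re-raises the same ValueError.
4. Outer `except ValueError` matches → output = 69.
Result: 69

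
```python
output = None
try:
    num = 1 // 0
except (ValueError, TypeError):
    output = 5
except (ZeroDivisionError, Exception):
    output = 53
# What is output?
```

Step-by-step execution trace:
1. `num = 1 // 0` raises ZeroDivisionError.
2. `except (ValueError, TypeError)` does not match ZeroDivisionError; skipped.
3. `except (ZeroDivisionError, Exception)` matches (ZeroDivisionError is in the tuple) → output = 53.
Result: 53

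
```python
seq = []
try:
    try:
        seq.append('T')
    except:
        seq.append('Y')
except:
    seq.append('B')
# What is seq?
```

Step-by-step execution trace:
1. Inner try: `seq.append('T')` → seq = ['T']. No exception raised.
2. Inner `except` is skipped.
3. Inner try completes normally; outer `except` is skipped.
Result: ['T']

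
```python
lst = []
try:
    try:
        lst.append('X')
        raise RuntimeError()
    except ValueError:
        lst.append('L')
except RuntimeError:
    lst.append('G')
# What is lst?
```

Step-by-step execution trace:
1. Inner try: `lst.append('X')` → lst = ['X'].
2. `raise RuntimeError()` raises RuntimeError.
3. Inner `except ValueError` does not match RuntimeError; exception propagates to outer try.
4. Outer `except RuntimeError` matches → `lst.append('G')` → lst = ['X', 'G'].
Result: ['X', 'G']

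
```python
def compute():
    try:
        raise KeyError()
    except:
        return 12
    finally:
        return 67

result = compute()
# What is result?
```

Step-by-step execution trace:
1. `compute()` enters try: `raise KeyError()` raises KeyError.
2. bare `except` matches → `return 12` sets pending return value 12.
3. Before returning, `finally: return 67` runs and overrides the pending return.
4. compute() returns 67 → result = 67.
Result: 67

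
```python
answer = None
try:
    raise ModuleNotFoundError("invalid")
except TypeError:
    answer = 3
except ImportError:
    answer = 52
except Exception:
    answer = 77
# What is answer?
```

Step-by-step execution trace:
1. `raise ModuleNotFoundError(...)` raises ModuleNotFoundError.
2. `except TypeError` does not match (ModuleNotFoundError is not a subclass of TypeError); skipped.
3. `except ImportError` matches (ModuleNotFoundError is a subclass of ImportError) → answer = 52.
4. `except Exception` is not reached.
Result: 52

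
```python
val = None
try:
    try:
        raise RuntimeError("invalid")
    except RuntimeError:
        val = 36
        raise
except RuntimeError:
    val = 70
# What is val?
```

Step-by-step execution trace:
1. Inner try: `raise RuntimeError("invalid")` raises RuntimeError.
2. Inner `except RuntimeError` matches → val = 36.
3. bare `raise` re-raises the same RuntimeError.
4. Outer `except RuntimeError` matches → val = 70.
Result: 70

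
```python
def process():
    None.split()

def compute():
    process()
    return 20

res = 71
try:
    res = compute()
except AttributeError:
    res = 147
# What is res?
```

Step-by-step execution trace:
1. res starts at 71.
2. try: `compute()` calls `process()`.
3. `process()` evaluates `None.split()`, which raises AttributeError; it propagates through compute (uncaught).
4. `return 20` in compute is not reached; the assignment to res does not complete.
5. `except AttributeError` matches → res = 147.
Result: 147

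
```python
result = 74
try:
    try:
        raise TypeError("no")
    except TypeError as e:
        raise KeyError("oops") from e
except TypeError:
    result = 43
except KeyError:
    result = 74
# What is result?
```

Step-by-step execution trace:
1. Inner try raises TypeError; inner `except TypeError as e` catches it.
2. `raise KeyError(...) from e` raises KeyError (TypeError is attached as __cause__, but only KeyError is active).
3. Outer `except TypeError` does not match KeyError; skipped.
4. Outer `except KeyError` matches → result = 74.
Result: 74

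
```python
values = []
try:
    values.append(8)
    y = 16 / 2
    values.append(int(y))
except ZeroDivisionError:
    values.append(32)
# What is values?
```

Step-by-step execution trace:
1. try: `values.append(8)` → values = [8].
2. `y = 16 / 2` → y = 8.0. No exception raised.
3. `values.append(int(y))` → values = [8, 8].
4. `except ZeroDivisionError` is skipped (no exception was raised).
Result: [8, 8]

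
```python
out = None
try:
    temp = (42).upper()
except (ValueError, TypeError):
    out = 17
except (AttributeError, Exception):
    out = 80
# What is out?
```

Step-by-step execution trace:
1. `temp = (42).upper()` raises AttributeError.
2. `except (ValueError, TypeError)` does not match AttributeError; skipped.
3. `except (AttributeError, Exception)` matches (AttributeError is in the tuple) → out = 80.
Result: 80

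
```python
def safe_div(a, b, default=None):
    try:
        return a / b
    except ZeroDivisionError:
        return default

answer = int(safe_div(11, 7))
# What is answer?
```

Step-by-step execution trace:
1. `safe_div(11, 7)` enters try: `return 11 / 7` → returns 1.5714285714285714. No exception raised.
2. `except ZeroDivisionError` is skipped.
3. `int(1.5714285714285714)` → 1 → answer = 1.
Result: 1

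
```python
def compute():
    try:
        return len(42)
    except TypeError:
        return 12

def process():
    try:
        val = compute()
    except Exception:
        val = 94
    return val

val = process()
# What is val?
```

Step-by-step execution trace:
1. `process()` calls `compute()`.
2. In compute: `len(42)` raises TypeError; `except TypeError` catches it → returns 12.
3. In process: `val = compute()` → val = 12. No exception reaches process.
4. `except Exception` is skipped; process returns 12.
5. val = 12.
Result: 12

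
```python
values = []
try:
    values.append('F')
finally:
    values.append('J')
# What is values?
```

Step-by-step execution trace:
1. try: `values.append('F')` → values = ['F'].
2. The try body completes without raising.
3. finally always runs: `values.append('J')` → values = ['F', 'J'].
Result: ['F', 'J']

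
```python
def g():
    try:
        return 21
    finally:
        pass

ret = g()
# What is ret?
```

Step-by-step execution trace:
1. `g()` enters try: `return 21` sets pending return value 21.
2. Before returning, `finally: pass` runs (no effect).
3. g() returns 21 → ret = 21.
Result: 21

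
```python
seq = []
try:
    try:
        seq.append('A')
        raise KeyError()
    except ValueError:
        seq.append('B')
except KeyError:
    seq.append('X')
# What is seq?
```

Step-by-step execution trace:
1. Inner try: `seq.append('A')` → seq = ['A'].
2. `raise KeyError()` raises KeyError.
3. Inner `except ValueError` does not match KeyError; exception propagates to outer try.
4. Outer `except KeyError` matches → `seq.append('X')` → seq = ['A', 'X'].
Result: ['A', 'X']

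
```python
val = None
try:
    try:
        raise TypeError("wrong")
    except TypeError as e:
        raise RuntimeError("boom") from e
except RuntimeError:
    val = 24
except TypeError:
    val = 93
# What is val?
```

Step-by-step execution trace:
1. Inner try raises TypeError; inner `except TypeError as e` catches it.
2. `raise RuntimeError(...) from e` raises RuntimeError (TypeError is attached as __cause__, but only RuntimeError is active).
3. Outer `except RuntimeError` matches → val = 24.
4. `except TypeError` is not reached.
Result: 24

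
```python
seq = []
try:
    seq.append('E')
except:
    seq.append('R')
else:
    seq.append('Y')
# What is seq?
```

Step-by-step execution trace:
1. try: `seq.append('E')` → seq = ['E']. No exception raised.
2. `except` is skipped.
3. `else` runs (try completed without exception): `seq.append('Y')` → seq = ['E', 'Y'].
Result: ['E', 'Y']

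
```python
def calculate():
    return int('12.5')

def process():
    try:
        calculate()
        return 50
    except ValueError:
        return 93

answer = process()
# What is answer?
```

Step-by-step execution trace:
1. `process()` calls `calculate()`.
2. `calculate()` evaluates `int('12.5')`, which raises ValueError; it propagates to the caller.
3. `return 50` is not reached.
4. `except ValueError` in process matches → returns 93.
5. answer = 93.
Result: 93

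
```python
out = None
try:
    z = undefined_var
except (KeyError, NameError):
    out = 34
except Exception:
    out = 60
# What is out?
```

Step-by-step execution trace:
1. `z = undefined_var` raises NameError.
2. `except (KeyError, NameError)` matches (NameError is in the tuple) → out = 34.
3. `except Exception` is not reached.
Result: 34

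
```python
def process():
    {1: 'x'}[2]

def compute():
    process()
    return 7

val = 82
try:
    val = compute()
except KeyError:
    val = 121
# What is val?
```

Step-by-step execution trace:
1. val starts at 82.
2. try: `compute()` calls `process()`.
3. `process()` evaluates `{1: 'x'}[2]`, which raises KeyError; it propagates through compute (uncaught).
4. `return 7` in compute is not reached; the assignment to val does not complete.
5. `except KeyError` matches → val = 121.
Result: 121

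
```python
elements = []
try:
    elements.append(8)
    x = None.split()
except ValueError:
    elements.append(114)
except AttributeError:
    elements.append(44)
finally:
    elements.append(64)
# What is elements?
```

Step-by-step execution trace:
1. try: `elements.append(8)` → elements = [8].
2. `x = None.split()` raises AttributeError.
3. `except ValueError` does not match AttributeError; skipped.
4. `except AttributeError` matches → `elements.append(44)` → elements = [8, 44].
5. finally always runs: `elements.append(64)` → elements = [8, 44, 64].
Result: [8, 44, 64]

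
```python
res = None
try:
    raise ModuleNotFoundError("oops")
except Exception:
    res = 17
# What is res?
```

Step-by-step execution trace:
1. `raise ModuleNotFoundError(...)` raises ModuleNotFoundError.
2. `except Exception` matches (ModuleNotFoundError is a subclass of Exception) → res = 17.
Result: 17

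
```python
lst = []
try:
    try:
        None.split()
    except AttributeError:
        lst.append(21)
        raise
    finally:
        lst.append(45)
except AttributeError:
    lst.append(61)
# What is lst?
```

Step-by-step execution trace:
1. Inner try: `None.split()` raises AttributeError.
2. Inner `except AttributeError` matches → `lst.append(21)` → lst = [21].
3. bare `raise` re-raises AttributeError.
4. Inner `finally` runs during unwinding: `lst.append(45)` → lst = [21, 45].
5. Outer `except AttributeError` matches → `lst.append(61)` → lst = [21, 45, 61].
Result: [21, 45, 61]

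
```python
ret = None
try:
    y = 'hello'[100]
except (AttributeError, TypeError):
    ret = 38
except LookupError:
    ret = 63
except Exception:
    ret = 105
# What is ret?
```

Step-by-step execution trace:
1. `y = 'hello'[100]` raises IndexError.
2. `except (AttributeError, TypeError)` does not match IndexError; skipped.
3. `except LookupError` matches (IndexError is a subclass of LookupError) → ret = 63.
4. `except Exception` is not reached.
Result: 63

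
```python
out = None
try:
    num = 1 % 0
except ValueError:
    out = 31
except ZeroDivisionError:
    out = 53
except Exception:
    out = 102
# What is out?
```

Step-by-step execution trace:
1. `num = 1 % 0` raises ZeroDivisionError.
2. `except ValueError` does not match ZeroDivisionError; skipped.
3. `except ZeroDivisionError` matches → out = 53.
4. Remaining except clauses are skipped.
Result: 53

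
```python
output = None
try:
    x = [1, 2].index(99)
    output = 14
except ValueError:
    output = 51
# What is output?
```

Step-by-step execution trace:
1. `x = [1, 2].index(99)` raises ValueError.
2. `output = 14` is not reached.
3. `except ValueError` matches → output = 51.
Result: 51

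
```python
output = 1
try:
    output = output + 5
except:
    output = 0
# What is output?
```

Step-by-step execution trace:
1. output starts at 1.
2. try: `output = output + 5` → output = 6. No exception raised.
3. `except` is skipped.
Result: 6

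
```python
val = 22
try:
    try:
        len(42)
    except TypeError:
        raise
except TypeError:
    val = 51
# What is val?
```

Step-by-step execution trace:
1. Inner try: `len(42)` raises TypeError.
2. Inner `except TypeError` matches; bare `raise` re-raises the same TypeError.
3. Outer `except TypeError` matches → val = 51.
Result: 51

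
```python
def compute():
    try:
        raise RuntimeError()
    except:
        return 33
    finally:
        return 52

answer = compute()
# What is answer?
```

Step-by-step execution trace:
1. `compute()` enters try: `raise RuntimeError()` raises RuntimeError.
2. bare `except` matches → `return 33` sets pending return value 33.
3. Before returning, `finally: return 52` runs and overrides the pending return.
4. compute() returns 52 → answer = 52.
Result: 52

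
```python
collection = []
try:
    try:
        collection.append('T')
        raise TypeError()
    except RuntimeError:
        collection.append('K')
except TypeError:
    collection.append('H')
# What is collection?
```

Step-by-step execution trace:
1. Inner try: `collection.append('T')` → collection = ['T'].
2. `raise TypeError()` raises TypeError.
3. Inner `except RuntimeError` does not match TypeError; exception propagates to outer try.
4. Outer `except TypeError` matches → `collection.append('H')` → collection = ['T', 'H'].
Result: ['T', 'H']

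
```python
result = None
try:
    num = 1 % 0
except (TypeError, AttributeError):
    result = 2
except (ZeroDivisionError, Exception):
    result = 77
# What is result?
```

Step-by-step execution trace:
1. `num = 1 % 0` raises ZeroDivisionError.
2. `except (TypeError, AttributeError)` does not match ZeroDivisionError; skipped.
3. `except (ZeroDivisionError, Exception)` matches (ZeroDivisionError is in the tuple) → result = 77.
Result: 77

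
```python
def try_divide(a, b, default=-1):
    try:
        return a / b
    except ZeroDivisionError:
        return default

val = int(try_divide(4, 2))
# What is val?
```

Step-by-step execution trace:
1. `try_divide(4, 2)` enters try: `return 4 / 2` → returns 2.0. No exception raised.
2. `except ZeroDivisionError` is skipped.
3. `int(2.0)` → 2 → val = 2.
Result: 2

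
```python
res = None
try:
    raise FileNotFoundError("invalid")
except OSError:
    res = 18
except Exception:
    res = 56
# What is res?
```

Step-by-step execution trace:
1. `raise FileNotFoundError(...)` raises FileNotFoundError.
2. `except OSError` matches (FileNotFoundError is a subclass of OSError) → res = 18.
3. `except Exception` is not reached.
Result: 18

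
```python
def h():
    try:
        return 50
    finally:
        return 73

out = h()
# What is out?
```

Step-by-step execution trace:
1. `h()` enters try: `return 50` sets pending return value 50.
2. Before returning, `finally: return 73` runs and overrides the pending return.
3. h() returns 73 → out = 73.
Result: 73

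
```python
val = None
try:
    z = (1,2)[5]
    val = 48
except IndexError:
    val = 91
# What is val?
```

Step-by-step execution trace:
1. `z = (1,2)[5]` raises IndexError.
2. `val = 48` is not reached.
3. `except IndexError` matches → val = 91.
Result: 91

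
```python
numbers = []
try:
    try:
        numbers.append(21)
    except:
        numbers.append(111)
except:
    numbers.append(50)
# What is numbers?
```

Step-by-step execution trace:
1. Inner try: `numbers.append(21)` → numbers = [21]. No exception raised.
2. Inner `except` is skipped.
3. Inner try completes normally; outer `except` is skipped.
Result: [21]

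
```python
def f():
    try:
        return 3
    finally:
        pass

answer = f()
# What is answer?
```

Step-by-step execution trace:
1. `f()` enters try: `return 3` sets pending return value 3.
2. Before returning, `finally: pass` runs (no effect).
3. f() returns 3 → answer = 3.
Result: 3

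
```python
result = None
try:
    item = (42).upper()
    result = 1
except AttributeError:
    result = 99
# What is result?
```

Step-by-step execution trace:
1. `item = (42).upper()` raises AttributeError.
2. `result = 1` is not reached.
3. `except AttributeError` matches → result = 99.
Result: 99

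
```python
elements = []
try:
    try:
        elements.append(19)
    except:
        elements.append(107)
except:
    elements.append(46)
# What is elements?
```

Step-by-step execution trace:
1. Inner try: `elements.append(19)` → elements = [19]. No exception raised.
2. Inner `except` is skipped.
3. Inner try completes normally; outer `except` is skipped.
Result: [19]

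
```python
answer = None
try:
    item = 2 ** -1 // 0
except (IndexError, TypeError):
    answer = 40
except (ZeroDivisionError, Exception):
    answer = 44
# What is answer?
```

Step-by-step execution trace:
1. `item = 2 ** -1 // 0` raises ZeroDivisionError.
2. `except (IndexError, TypeError)` does not match ZeroDivisionError; skipped.
3. `except (ZeroDivisionError, Exception)` matches (ZeroDivisionError is in the tuple) → answer = 44.
Result: 44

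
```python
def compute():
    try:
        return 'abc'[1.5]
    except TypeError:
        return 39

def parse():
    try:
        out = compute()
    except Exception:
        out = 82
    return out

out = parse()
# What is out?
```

Step-by-step execution trace:
1. `parse()` calls `compute()`.
2. In compute: `'abc'[1.5]` raises TypeError; `except TypeError` catches it → returns 39.
3. In parse: `out = compute()` → out = 39. No exception reaches parse.
4. `except Exception` is skipped; parse returns 39.
5. out = 39.
Result: 39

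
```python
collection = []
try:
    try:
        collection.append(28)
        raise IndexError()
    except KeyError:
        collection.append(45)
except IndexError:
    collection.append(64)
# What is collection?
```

Step-by-step execution trace:
1. Inner try: `collection.append(28)` → collection = [28].
2. `raise IndexError()` raises IndexError.
3. Inner `except KeyError` does not match IndexError; exception propagates to outer try.
4. Outer `except IndexError` matches → `collection.append(64)` → collection = [28, 64].
Result: [28, 64]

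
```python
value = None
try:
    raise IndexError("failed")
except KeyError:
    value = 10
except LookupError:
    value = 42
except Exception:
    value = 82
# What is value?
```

Step-by-step execution trace:
1. `raise IndexError(...)` raises IndexError.
2. `except KeyError` does not match (IndexError is not a subclass of KeyError); skipped.
3. `except LookupError` matches (IndexError is a subclass of LookupError) → value = 42.
4. `except Exception` is not reached.
Result: 42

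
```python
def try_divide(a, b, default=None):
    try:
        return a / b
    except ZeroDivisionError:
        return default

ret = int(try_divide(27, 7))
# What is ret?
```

Step-by-step execution trace:
1. `try_divide(27, 7)` enters try: `return 27 / 7` → returns 3.857142857142857. No exception raised.
2. `except ZeroDivisionError` is skipped.
3. `int(3.857142857142857)` → 3 → ret = 3.
Result: 3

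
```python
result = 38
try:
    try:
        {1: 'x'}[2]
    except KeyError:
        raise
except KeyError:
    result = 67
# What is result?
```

Step-by-step execution trace:
1. Inner try: `{1: 'x'}[2]` raises KeyError.
2. Inner `except KeyError` matches; bare `raise` re-raises the same KeyError.
3. Outer `except KeyError` matches → result = 67.
Result: 67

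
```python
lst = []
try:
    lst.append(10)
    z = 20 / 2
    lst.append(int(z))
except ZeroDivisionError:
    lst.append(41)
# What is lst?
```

Step-by-step execution trace:
1. try: `lst.append(10)` → lst = [10].
2. `z = 20 / 2` → z = 10.0. No exception raised.
3. `lst.append(int(z))` → lst = [10, 10].
4. `except ZeroDivisionError` is skipped (no exception was raised).
Result: [10, 10]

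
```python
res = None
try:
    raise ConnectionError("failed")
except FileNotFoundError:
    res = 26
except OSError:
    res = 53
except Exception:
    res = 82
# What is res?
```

Step-by-step execution trace:
1. `raise ConnectionError(...)` raises ConnectionError.
2. `except FileNotFoundError` does not match (ConnectionError is not a subclass of FileNotFoundError); skipped.
3. `except OSError` matches (ConnectionError is a subclass of OSError) → res = 53.
4. `except Exception` is not reached.
Result: 53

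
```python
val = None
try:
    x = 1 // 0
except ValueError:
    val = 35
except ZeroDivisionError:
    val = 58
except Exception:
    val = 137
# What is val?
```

Step-by-step execution trace:
1. `x = 1 // 0` raises ZeroDivisionError.
2. `except ValueError` does not match ZeroDivisionError; skipped.
3. `except ZeroDivisionError` matches → val = 58.
4. Remaining except clauses are skipped.
Result: 58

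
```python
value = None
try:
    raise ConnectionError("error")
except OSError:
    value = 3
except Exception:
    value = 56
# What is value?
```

Step-by-step execution trace:
1. `raise ConnectionError(...)` raises ConnectionError.
2. `except OSError` matches (ConnectionError is a subclass of OSError) → value = 3.
3. `except Exception` is not reached.
Result: 3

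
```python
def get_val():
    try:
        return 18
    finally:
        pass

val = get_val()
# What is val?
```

Step-by-step execution trace:
1. `get_val()` enters try: `return 18` sets pending return value 18.
2. Before returning, `finally: pass` runs (no effect).
3. get_val() returns 18 → val = 18.
Result: 18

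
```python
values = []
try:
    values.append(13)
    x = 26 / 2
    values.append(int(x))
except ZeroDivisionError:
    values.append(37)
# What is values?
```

Step-by-step execution trace:
1. try: `values.append(13)` → values = [13].
2. `x = 26 / 2` → x = 13.0. No exception raised.
3. `values.append(int(x))` → values = [13, 13].
4. `except ZeroDivisionError` is skipped (no exception was raised).
Result: [13, 13]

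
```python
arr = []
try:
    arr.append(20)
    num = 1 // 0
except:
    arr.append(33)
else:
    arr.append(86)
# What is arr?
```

Step-by-step execution trace:
1. try: `arr.append(20)` → arr = [20].
2. `num = 1 // 0` raises ZeroDivisionError.
3. bare `except` matches → `arr.append(33)` → arr = [20, 33].
4. `else` is skipped (an exception was raised).
Result: [20, 33]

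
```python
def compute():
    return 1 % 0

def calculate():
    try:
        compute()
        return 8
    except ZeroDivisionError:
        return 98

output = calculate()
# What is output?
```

Step-by-step execution trace:
1. `calculate()` calls `compute()`.
2. `compute()` evaluates `1 % 0`, which raises ZeroDivisionError; it propagates to the caller.
3. `return 8` is not reached.
4. `except ZeroDivisionError` in calculate matches → returns 98.
5. output = 98.
Result: 98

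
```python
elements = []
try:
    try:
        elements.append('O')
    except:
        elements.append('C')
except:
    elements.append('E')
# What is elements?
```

Step-by-step execution trace:
1. Inner try: `elements.append('O')` → elements = ['O']. No exception raised.
2. Inner `except` is skipped.
3. Inner try completes normally; outer `except` is skipped.
Result: ['O']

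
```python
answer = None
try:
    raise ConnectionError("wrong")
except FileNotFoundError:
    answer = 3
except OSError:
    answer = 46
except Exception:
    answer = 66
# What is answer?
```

Step-by-step execution trace:
1. `raise ConnectionError(...)` raises ConnectionError.
2. `except FileNotFoundError` does not match (ConnectionError is not a subclass of FileNotFoundError); skipped.
3. `except OSError` matches (ConnectionError is a subclass of OSError) → answer = 46.
4. `except Exception` is not reached.
Result: 46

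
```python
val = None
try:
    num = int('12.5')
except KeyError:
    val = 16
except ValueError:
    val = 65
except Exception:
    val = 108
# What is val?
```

Step-by-step execution trace:
1. `num = int('12.5')` raises ValueError.
2. `except KeyError` does not match ValueError; skipped.
3. `except ValueError` matches → val = 65.
4. Remaining except clauses are skipped.
Result: 65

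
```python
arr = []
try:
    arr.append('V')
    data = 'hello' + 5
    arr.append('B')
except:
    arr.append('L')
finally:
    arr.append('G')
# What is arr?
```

Step-by-step execution trace:
1. try: `arr.append('V')` → arr = ['V'].
2. `data = 'hello' + 5` raises TypeError; `arr.append('B')` is not reached.
3. bare `except` matches → `arr.append('L')` → arr = ['V', 'L'].
4. finally always runs: `arr.append('G')` → arr = ['V', 'L', 'G'].
Result: ['V', 'L', 'G']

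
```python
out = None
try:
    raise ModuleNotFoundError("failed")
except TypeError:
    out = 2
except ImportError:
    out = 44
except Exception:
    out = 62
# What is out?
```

Step-by-step execution trace:
1. `raise ModuleNotFoundError(...)` raises ModuleNotFoundError.
2. `except TypeError` does not match (ModuleNotFoundError is not a subclass of TypeError); skipped.
3. `except ImportError` matches (ModuleNotFoundError is a subclass of ImportError) → out = 44.
4. `except Exception` is not reached.
Result: 44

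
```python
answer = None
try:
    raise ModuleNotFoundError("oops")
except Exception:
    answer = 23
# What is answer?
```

Step-by-step execution trace:
1. `raise ModuleNotFoundError(...)` raises ModuleNotFoundError.
2. `except Exception` matches (ModuleNotFoundError is a subclass of Exception) → answer = 23.
Result: 23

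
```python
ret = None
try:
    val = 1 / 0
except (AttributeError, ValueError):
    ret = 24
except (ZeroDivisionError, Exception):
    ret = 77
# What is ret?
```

Step-by-step execution trace:
1. `val = 1 / 0` raises ZeroDivisionError.
2. `except (AttributeError, ValueError)` does not match ZeroDivisionError; skipped.
3. `except (ZeroDivisionError, Exception)` matches (ZeroDivisionError is in the tuple) → ret = 77.
Result: 77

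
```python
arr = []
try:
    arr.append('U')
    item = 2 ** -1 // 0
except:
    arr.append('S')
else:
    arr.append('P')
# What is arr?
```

Step-by-step execution trace:
1. try: `arr.append('U')` → arr = ['U'].
2. `item = 2 ** -1 // 0` raises ZeroDivisionError.
3. bare `except` matches → `arr.append('S')` → arr = ['U', 'S'].
4. `else` is skipped (an exception was raised).
Result: ['U', 'S']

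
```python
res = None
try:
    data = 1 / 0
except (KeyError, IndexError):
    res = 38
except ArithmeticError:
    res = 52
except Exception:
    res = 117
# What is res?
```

Step-by-step execution trace:
1. `data = 1 / 0` raises ZeroDivisionError.
2. `except (KeyError, IndexError)` does not match ZeroDivisionError; skipped.
3. `except ArithmeticError` matches (ZeroDivisionError is a subclass of ArithmeticError) → res = 52.
4. `except Exception` is not reached.
Result: 52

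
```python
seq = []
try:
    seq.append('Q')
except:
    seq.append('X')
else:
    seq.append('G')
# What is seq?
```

Step-by-step execution trace:
1. try: `seq.append('Q')` → seq = ['Q']. No exception raised.
2. `except` is skipped.
3. `else` runs (try completed without exception): `seq.append('G')` → seq = ['Q', 'G'].
Result: ['Q', 'G']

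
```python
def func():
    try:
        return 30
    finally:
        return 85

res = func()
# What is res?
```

Step-by-step execution trace:
1. `func()` enters try: `return 30` sets pending return value 30.
2. Before returning, `finally: return 85` runs and overrides the pending return.
3. func() returns 85 → res = 85.
Result: 85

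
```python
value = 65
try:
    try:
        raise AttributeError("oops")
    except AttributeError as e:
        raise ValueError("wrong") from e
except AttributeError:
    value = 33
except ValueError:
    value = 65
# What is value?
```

Step-by-step execution trace:
1. Inner try raises AttributeError; inner `except AttributeError as e` catches it.
2. `raise ValueError(...) from e` raises ValueError (AttributeError is attached as __cause__, but only ValueError is active).
3. Outer `except AttributeError` does not match ValueError; skipped.
4. Outer `except ValueError` matches → value = 65.
Result: 65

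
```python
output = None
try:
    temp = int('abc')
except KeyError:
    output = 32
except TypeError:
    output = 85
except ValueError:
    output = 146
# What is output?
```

Step-by-step execution trace:
1. `temp = int('abc')` raises ValueError.
2. `except KeyError` does not match ValueError; skipped.
3. `except TypeError` does not match ValueError; skipped.
4. `except ValueError` matches → output = 146.
Result: 146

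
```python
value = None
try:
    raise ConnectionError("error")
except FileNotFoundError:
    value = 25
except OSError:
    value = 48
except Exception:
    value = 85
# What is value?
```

Step-by-step execution trace:
1. `raise ConnectionError(...)` raises ConnectionError.
2. `except FileNotFoundError` does not match (ConnectionError is not a subclass of FileNotFoundError); skipped.
3. `except OSError` matches (ConnectionError is a subclass of OSError) → value = 48.
4. `except Exception` is not reached.
Result: 48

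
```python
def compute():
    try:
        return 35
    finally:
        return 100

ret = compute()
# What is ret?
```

Step-by-step execution trace:
1. `compute()` enters try: `return 35` sets pending return value 35.
2. Before returning, `finally: return 100` runs and overrides the pending return.
3. compute() returns 100 → ret = 100.
Result: 100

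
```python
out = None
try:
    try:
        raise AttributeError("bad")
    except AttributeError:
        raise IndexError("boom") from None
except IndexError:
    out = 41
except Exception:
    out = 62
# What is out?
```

Step-by-step execution trace:
1. Inner try raises AttributeError; inner `except AttributeError` catches it.
2. `raise IndexError(...) from None` raises IndexError (from None suppresses __context__, but the active exception is still IndexError).
3. Outer `except IndexError` matches → out = 41.
4. `except Exception` is not reached.
Result: 41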